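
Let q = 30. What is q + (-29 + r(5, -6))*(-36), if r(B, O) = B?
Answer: 894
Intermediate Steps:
q + (-29 + r(5, -6))*(-36) = 30 + (-29 + 5)*(-36) = 30 - 24*(-36) = 30 + 864 = 894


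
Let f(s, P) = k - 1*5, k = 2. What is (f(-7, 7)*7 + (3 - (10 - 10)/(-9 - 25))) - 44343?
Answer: -44361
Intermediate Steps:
f(s, P) = -3 (f(s, P) = 2 - 1*5 = 2 - 5 = -3)
(f(-7, 7)*7 + (3 - (10 - 10)/(-9 - 25))) - 44343 = (-3*7 + (3 - (10 - 10)/(-9 - 25))) - 44343 = (-21 + (3 - 0/(-34))) - 44343 = (-21 + (3 - 0*(-1)/34)) - 44343 = (-21 + (3 - 1*0)) - 44343 = (-21 + (3 + 0)) - 44343 = (-21 + 3) - 44343 = -18 - 44343 = -44361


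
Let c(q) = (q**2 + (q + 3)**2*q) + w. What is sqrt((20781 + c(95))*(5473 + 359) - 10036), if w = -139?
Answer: 2*sqrt(1373502017) ≈ 74122.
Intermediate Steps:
c(q) = -139 + q**2 + q*(3 + q)**2 (c(q) = (q**2 + (q + 3)**2*q) - 139 = (q**2 + (3 + q)**2*q) - 139 = (q**2 + q*(3 + q)**2) - 139 = -139 + q**2 + q*(3 + q)**2)
sqrt((20781 + c(95))*(5473 + 359) - 10036) = sqrt((20781 + (-139 + 95**2 + 95*(3 + 95)**2))*(5473 + 359) - 10036) = sqrt((20781 + (-139 + 9025 + 95*98**2))*5832 - 10036) = sqrt((20781 + (-139 + 9025 + 95*9604))*5832 - 10036) = sqrt((20781 + (-139 + 9025 + 912380))*5832 - 10036) = sqrt((20781 + 921266)*5832 - 10036) = sqrt(942047*5832 - 10036) = sqrt(5494018104 - 10036) = sqrt(5494008068) = 2*sqrt(1373502017)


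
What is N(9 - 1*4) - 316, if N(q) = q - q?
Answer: -316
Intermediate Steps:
N(q) = 0
N(9 - 1*4) - 316 = 0 - 316 = -316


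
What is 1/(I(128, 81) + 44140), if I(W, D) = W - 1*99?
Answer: 1/44169 ≈ 2.2640e-5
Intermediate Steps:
I(W, D) = -99 + W (I(W, D) = W - 99 = -99 + W)
1/(I(128, 81) + 44140) = 1/((-99 + 128) + 44140) = 1/(29 + 44140) = 1/44169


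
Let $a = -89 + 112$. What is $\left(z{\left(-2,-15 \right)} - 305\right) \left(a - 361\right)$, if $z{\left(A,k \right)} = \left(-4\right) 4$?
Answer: $108498$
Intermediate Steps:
$z{\left(A,k \right)} = -16$
$a = 23$
$\left(z{\left(-2,-15 \right)} - 305\right) \left(a - 361\right) = \left(-16 - 305\right) \left(23 - 361\right) = \left(-321\right) \left(-338\right) = 108498$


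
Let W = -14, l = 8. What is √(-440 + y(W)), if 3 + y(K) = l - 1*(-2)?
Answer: I*√433 ≈ 20.809*I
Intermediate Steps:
y(K) = 7 (y(K) = -3 + (8 - 1*(-2)) = -3 + (8 + 2) = -3 + 10 = 7)
√(-440 + y(W)) = √(-440 + 7) = √(-433) = I*√433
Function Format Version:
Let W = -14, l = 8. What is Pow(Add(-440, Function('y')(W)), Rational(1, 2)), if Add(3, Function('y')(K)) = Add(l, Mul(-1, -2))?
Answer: Mul(I, Pow(433, Rational(1, 2))) ≈ Mul(20.809, I)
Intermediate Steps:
Function('y')(K) = 7 (Function('y')(K) = Add(-3, Add(8, Mul(-1, -2))) = Add(-3, Add(8, 2)) = Add(-3, 10) = 7)
Pow(Add(-440, Function('y')(W)), Rational(1, 2)) = Pow(Add(-440, 7), Rational(1, 2)) = Pow(-433, Rational(1, 2)) = Mul(I, Pow(433, Rational(1, 2)))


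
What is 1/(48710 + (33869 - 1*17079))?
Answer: 1/65500 ≈ 1.5267e-5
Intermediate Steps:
1/(48710 + (33869 - 1*17079)) = 1/(48710 + (33869 - 17079)) = 1/(48710 + 16790) = 1/65500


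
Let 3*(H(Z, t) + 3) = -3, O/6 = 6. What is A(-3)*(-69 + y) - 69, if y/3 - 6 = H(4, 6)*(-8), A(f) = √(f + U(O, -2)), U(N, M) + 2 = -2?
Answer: -69 + 45*I*√7 ≈ -69.0 + 119.06*I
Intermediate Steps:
O = 36 (O = 6*6 = 36)
U(N, M) = -4 (U(N, M) = -2 - 2 = -4)
H(Z, t) = -4 (H(Z, t) = -3 + (⅓)*(-3) = -3 - 1 = -4)
A(f) = √(-4 + f) (A(f) = √(f - 4) = √(-4 + f))
y = 114 (y = 18 + 3*(-4*(-8)) = 18 + 3*32 = 18 + 96 = 114)
A(-3)*(-69 + y) - 69 = √(-4 - 3)*(-69 + 114) - 69 = √(-7)*45 - 69 = (I*√7)*45 - 69 = 45*I*√7 - 69 = -69 + 45*I*√7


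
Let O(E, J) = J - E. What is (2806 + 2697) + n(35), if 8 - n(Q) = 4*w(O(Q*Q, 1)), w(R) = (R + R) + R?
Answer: 20199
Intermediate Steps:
w(R) = 3*R (w(R) = 2*R + R = 3*R)
n(Q) = -4 + 12*Q² (n(Q) = 8 - 4*3*(1 - Q*Q) = 8 - 4*3*(1 - Q²) = 8 - 4*(3 - 3*Q²) = 8 - (12 - 12*Q²) = 8 + (-12 + 12*Q²) = -4 + 12*Q²)
(2806 + 2697) + n(35) = (2806 + 2697) + (-4 + 12*35²) = 5503 + (-4 + 12*1225) = 5503 + (-4 + 14700) = 5503 + 14696 = 20199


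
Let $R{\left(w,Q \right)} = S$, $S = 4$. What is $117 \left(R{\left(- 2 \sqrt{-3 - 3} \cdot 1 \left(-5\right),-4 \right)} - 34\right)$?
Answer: $-3510$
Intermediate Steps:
$R{\left(w,Q \right)} = 4$
$117 \left(R{\left(- 2 \sqrt{-3 - 3} \cdot 1 \left(-5\right),-4 \right)} - 34\right) = 117 \left(4 - 34\right) = 117 \left(-30\right) = -3510$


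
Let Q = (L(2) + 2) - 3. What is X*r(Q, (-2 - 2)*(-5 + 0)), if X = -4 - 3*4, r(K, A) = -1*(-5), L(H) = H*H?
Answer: -80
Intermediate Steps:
L(H) = H²
Q = 3 (Q = (2² + 2) - 3 = (4 + 2) - 3 = 6 - 3 = 3)
r(K, A) = 5
X = -16 (X = -4 - 12 = -16)
X*r(Q, (-2 - 2)*(-5 + 0)) = -16*5 = -80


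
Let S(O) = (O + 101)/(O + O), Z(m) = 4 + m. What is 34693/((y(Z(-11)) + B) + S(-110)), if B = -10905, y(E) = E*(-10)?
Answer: -7632460/2383691 ≈ -3.2020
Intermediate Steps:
y(E) = -10*E
S(O) = (101 + O)/(2*O) (S(O) = (101 + O)/((2*O)) = (101 + O)*(1/(2*O)) = (101 + O)/(2*O))
34693/((y(Z(-11)) + B) + S(-110)) = 34693/((-10*(4 - 11) - 10905) + (½)*(101 - 110)/(-110)) = 34693/((-10*(-7) - 10905) + (½)*(-1/110)*(-9)) = 34693/((70 - 10905) + 9/220) = 34693/(-10835 + 9/220) = 34693/(-2383691/220) = 34693*(-220/2383691) = -7632460/2383691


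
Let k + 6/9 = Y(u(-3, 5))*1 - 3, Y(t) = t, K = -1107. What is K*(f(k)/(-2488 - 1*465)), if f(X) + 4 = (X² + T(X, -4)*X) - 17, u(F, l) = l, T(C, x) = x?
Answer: -27183/2953 ≈ -9.2052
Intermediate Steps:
k = 4/3 (k = -⅔ + (5*1 - 3) = -⅔ + (5 - 3) = -⅔ + 2 = 4/3 ≈ 1.3333)
f(X) = -21 + X² - 4*X (f(X) = -4 + ((X² - 4*X) - 17) = -4 + (-17 + X² - 4*X) = -21 + X² - 4*X)
K*(f(k)/(-2488 - 1*465)) = -1107*(-21 + (4/3)² - 4*4/3)/(-2488 - 1*465) = -1107*(-21 + 16/9 - 16/3)/(-2488 - 465) = -(-27183)/(-2953) = -(-27183)*(-1)/2953 = -1107*221/26577 = -27183/2953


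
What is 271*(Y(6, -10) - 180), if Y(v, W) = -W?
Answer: -46070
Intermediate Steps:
271*(Y(6, -10) - 180) = 271*(-1*(-10) - 180) = 271*(10 - 180) = 271*(-170) = -46070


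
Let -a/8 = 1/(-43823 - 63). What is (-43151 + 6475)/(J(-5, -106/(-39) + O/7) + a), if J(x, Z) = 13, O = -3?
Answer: -804781468/285263 ≈ -2821.2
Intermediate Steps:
a = 4/21943 (a = -8/(-43823 - 63) = -8/(-43886) = -8*(-1/43886) = 4/21943 ≈ 0.00018229)
(-43151 + 6475)/(J(-5, -106/(-39) + O/7) + a) = (-43151 + 6475)/(13 + 4/21943) = -36676/285263/21943 = -36676*21943/285263 = -804781468/285263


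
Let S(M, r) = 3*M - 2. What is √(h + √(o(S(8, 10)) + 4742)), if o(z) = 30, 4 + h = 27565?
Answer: √(27561 + 2*√1193) ≈ 166.22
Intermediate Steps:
h = 27561 (h = -4 + 27565 = 27561)
S(M, r) = -2 + 3*M
√(h + √(o(S(8, 10)) + 4742)) = √(27561 + √(30 + 4742)) = √(27561 + √4772) = √(27561 + 2*√1193)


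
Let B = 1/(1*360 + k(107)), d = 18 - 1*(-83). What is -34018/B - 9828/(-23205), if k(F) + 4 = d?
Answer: -1321429174/85 ≈ -1.5546e+7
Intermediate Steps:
d = 101 (d = 18 + 83 = 101)
k(F) = 97 (k(F) = -4 + 101 = 97)
B = 1/457 (B = 1/(1*360 + 97) = 1/(360 + 97) = 1/457 ≈ 0.0021882)
-34018/B - 9828/(-23205) = -34018/1/457 - 9828/(-23205) = -34018*457 - 9828*(-1/23205) = -15546226 + 36/85 = -1321429174/85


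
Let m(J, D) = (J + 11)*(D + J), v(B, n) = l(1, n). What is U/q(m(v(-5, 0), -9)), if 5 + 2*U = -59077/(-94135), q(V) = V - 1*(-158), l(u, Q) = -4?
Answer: -205799/6307045 ≈ -0.032630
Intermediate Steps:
v(B, n) = -4
m(J, D) = (11 + J)*(D + J)
q(V) = 158 + V (q(V) = V + 158 = 158 + V)
U = -205799/94135 (U = -5/2 + (-59077/(-94135))/2 = -5/2 + (-59077*(-1/94135))/2 = -5/2 + (1/2)*(59077/94135) = -5/2 + 59077/188270 = -205799/94135 ≈ -2.1862)
U/q(m(v(-5, 0), -9)) = -205799/(94135*(158 + ((-4)**2 + 11*(-9) + 11*(-4) - 9*(-4)))) = -205799/(94135*(158 + (16 - 99 - 44 + 36))) = -205799/(94135*(158 - 91)) = -205799/94135/67 = -205799/94135*1/67 = -205799/6307045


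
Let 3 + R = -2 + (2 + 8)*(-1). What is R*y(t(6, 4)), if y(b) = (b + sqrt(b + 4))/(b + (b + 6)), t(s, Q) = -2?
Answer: 15 - 15*sqrt(2)/2 ≈ 4.3934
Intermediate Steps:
R = -15 (R = -3 + (-2 + (2 + 8)*(-1)) = -3 + (-2 + 10*(-1)) = -3 + (-2 - 10) = -3 - 12 = -15)
y(b) = (b + sqrt(4 + b))/(6 + 2*b) (y(b) = (b + sqrt(4 + b))/(b + (6 + b)) = (b + sqrt(4 + b))/(6 + 2*b))
R*y(t(6, 4)) = -15*(-2 + sqrt(4 - 2))/(2*(3 - 2)) = -15*(-2 + sqrt(2))/(2*1) = -15*(-2 + sqrt(2))/2 = -15*(-1 + sqrt(2)/2) = 15 - 15*sqrt(2)/2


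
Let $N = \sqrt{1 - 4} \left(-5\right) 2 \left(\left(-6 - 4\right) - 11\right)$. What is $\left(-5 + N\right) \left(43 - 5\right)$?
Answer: $-190 + 7980 i \sqrt{3} \approx -190.0 + 13822.0 i$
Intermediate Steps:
$N = 210 i \sqrt{3}$ ($N = \sqrt{-3} \left(-5\right) 2 \left(-10 - 11\right) = i \sqrt{3} \left(-5\right) 2 \left(-21\right) = - 5 i \sqrt{3} \cdot 2 \left(-21\right) = - 10 i \sqrt{3} \left(-21\right) = 210 i \sqrt{3} \approx 363.73 i$)
$\left(-5 + N\right) \left(43 - 5\right) = \left(-5 + 210 i \sqrt{3}\right) \left(43 - 5\right) = \left(-5 + 210 i \sqrt{3}\right) 38 = -190 + 7980 i \sqrt{3}$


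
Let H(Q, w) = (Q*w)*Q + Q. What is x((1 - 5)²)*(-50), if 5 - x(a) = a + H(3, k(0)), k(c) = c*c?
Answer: 700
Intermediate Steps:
k(c) = c²
H(Q, w) = Q + w*Q² (H(Q, w) = w*Q² + Q = Q + w*Q²)
x(a) = 2 - a (x(a) = 5 - (a + 3*(1 + 3*0²)) = 5 - (a + 3*(1 + 3*0)) = 5 - (a + 3*(1 + 0)) = 5 - (a + 3*1) = 5 - (a + 3) = 5 - (3 + a) = 5 + (-3 - a) = 2 - a)
x((1 - 5)²)*(-50) = (2 - (1 - 5)²)*(-50) = (2 - 1*(-4)²)*(-50) = (2 - 1*16)*(-50) = (2 - 16)*(-50) = -14*(-50) = 700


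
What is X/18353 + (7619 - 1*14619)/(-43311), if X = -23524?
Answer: -890376964/794886783 ≈ -1.1201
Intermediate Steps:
X/18353 + (7619 - 1*14619)/(-43311) = -23524/18353 + (7619 - 1*14619)/(-43311) = -23524*1/18353 + (7619 - 14619)*(-1/43311) = -23524/18353 - 7000*(-1/43311) = -23524/18353 + 7000/43311 = -890376964/794886783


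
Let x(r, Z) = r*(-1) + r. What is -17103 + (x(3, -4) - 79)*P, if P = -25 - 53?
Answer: -10941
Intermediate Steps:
x(r, Z) = 0 (x(r, Z) = -r + r = 0)
P = -78
-17103 + (x(3, -4) - 79)*P = -17103 + (0 - 79)*(-78) = -17103 - 79*(-78) = -17103 + 6162 = -10941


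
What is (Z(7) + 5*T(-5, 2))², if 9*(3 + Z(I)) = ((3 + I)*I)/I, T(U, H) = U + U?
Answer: 218089/81 ≈ 2692.5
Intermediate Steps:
T(U, H) = 2*U
Z(I) = -8/3 + I/9 (Z(I) = -3 + (((3 + I)*I)/I)/9 = -3 + ((I*(3 + I))/I)/9 = -3 + (3 + I)/9 = -3 + (⅓ + I/9) = -8/3 + I/9)
(Z(7) + 5*T(-5, 2))² = ((-8/3 + (⅑)*7) + 5*(2*(-5)))² = ((-8/3 + 7/9) + 5*(-10))² = (-17/9 - 50)² = (-467/9)² = 218089/81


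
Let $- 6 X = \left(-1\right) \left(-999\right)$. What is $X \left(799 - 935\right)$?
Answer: $22644$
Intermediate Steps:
$X = - \frac{333}{2}$ ($X = - \frac{\left(-1\right) \left(-999\right)}{6} = \left(- \frac{1}{6}\right) 999 = - \frac{333}{2} \approx -166.5$)
$X \left(799 - 935\right) = - \frac{333 \left(799 - 935\right)}{2} = \left(- \frac{333}{2}\right) \left(-136\right) = 22644$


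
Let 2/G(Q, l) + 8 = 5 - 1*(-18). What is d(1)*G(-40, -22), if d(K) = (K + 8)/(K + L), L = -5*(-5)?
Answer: 3/65 ≈ 0.046154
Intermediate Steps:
G(Q, l) = 2/15 (G(Q, l) = 2/(-8 + (5 - 1*(-18))) = 2/(-8 + (5 + 18)) = 2/(-8 + 23) = 2/15)
L = 25
d(K) = (8 + K)/(25 + K) (d(K) = (K + 8)/(K + 25) = (8 + K)/(25 + K))
d(1)*G(-40, -22) = ((8 + 1)/(25 + 1))*(2/15) = (9/26)*(2/15) = 3/65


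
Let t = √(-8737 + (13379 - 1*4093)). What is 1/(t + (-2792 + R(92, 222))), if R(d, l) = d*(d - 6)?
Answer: 5120/26213851 - 3*√61/26213851 ≈ 0.00019442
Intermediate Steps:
t = 3*√61 (t = √(-8737 + (13379 - 4093)) = √(-8737 + 9286) = √549 = 3*√61 ≈ 23.431)
R(d, l) = d*(-6 + d)
1/(t + (-2792 + R(92, 222))) = 1/(3*√61 + (-2792 + 92*(-6 + 92))) = 1/(3*√61 + (-2792 + 92*86)) = 1/(3*√61 + (-2792 + 7912)) = 1/(3*√61 + 5120) = 1/(5120 + 3*√61)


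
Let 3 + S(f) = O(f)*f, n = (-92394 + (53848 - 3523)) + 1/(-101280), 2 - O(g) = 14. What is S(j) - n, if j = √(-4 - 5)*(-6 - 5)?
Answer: 4260444481/101280 + 396*I ≈ 42066.0 + 396.0*I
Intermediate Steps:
O(g) = -12 (O(g) = 2 - 1*14 = 2 - 14 = -12)
j = -33*I (j = √(-9)*(-11) = (3*I)*(-11) = -33*I ≈ -33.0*I)
n = -4260748321/101280 (n = (-92394 + 50325) - 1/101280 = -42069 - 1/101280 = -4260748321/101280 ≈ -42069.)
S(f) = -3 - 12*f
S(j) - n = (-3 - (-396)*I) - 1*(-4260748321/101280) = (-3 + 396*I) + 4260748321/101280 = 4260444481/101280 + 396*I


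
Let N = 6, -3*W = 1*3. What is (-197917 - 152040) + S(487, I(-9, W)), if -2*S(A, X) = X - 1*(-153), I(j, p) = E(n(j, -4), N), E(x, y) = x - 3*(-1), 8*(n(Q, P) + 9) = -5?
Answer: -5600483/16 ≈ -3.5003e+5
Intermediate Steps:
W = -1 (W = -3/3 = -⅓*3 = -1)
n(Q, P) = -77/8 (n(Q, P) = -9 + (⅛)*(-5) = -9 - 5/8 = -77/8)
E(x, y) = 3 + x (E(x, y) = x + 3 = 3 + x)
I(j, p) = -53/8 (I(j, p) = 3 - 77/8 = -53/8)
S(A, X) = -153/2 - X/2 (S(A, X) = -(X - 1*(-153))/2 = -(X + 153)/2 = -(153 + X)/2 = -153/2 - X/2)
(-197917 - 152040) + S(487, I(-9, W)) = (-197917 - 152040) + (-153/2 - ½*(-53/8)) = -349957 + (-153/2 + 53/16) = -349957 - 1171/16 = -5600483/16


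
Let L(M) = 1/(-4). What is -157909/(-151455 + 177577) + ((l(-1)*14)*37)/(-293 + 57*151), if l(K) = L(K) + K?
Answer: -1329769421/217178308 ≈ -6.1229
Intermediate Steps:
L(M) = -1/4
l(K) = -1/4 + K
-157909/(-151455 + 177577) + ((l(-1)*14)*37)/(-293 + 57*151) = -157909/(-151455 + 177577) + (((-1/4 - 1)*14)*37)/(-293 + 57*151) = -157909/26122 + (-5/4*14*37)/(-293 + 8607) = -157909*1/26122 - 35/2*37/8314 = -157909/26122 - 1295/2*1/8314 = -157909/26122 - 1295/16628 = -1329769421/217178308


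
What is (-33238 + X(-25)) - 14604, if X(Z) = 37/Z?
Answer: -1196087/25 ≈ -47844.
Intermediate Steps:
(-33238 + X(-25)) - 14604 = (-33238 + 37/(-25)) - 14604 = (-33238 + 37*(-1/25)) - 14604 = (-33238 - 37/25) - 14604 = -830987/25 - 14604 = -1196087/25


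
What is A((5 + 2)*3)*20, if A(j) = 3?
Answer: 60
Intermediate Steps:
A((5 + 2)*3)*20 = 3*20 = 60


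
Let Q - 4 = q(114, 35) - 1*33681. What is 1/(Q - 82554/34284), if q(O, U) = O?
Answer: -5714/191792741 ≈ -2.9793e-5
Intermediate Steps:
Q = -33563 (Q = 4 + (114 - 1*33681) = 4 + (114 - 33681) = 4 - 33567 = -33563)
1/(Q - 82554/34284) = 1/(-33563 - 82554/34284) = 1/(-33563 - 82554*1/34284) = 1/(-33563 - 13759/5714) = 1/(-191792741/5714) = -5714/191792741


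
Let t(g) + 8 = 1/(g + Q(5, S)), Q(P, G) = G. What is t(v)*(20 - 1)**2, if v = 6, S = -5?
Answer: -2527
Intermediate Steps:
t(g) = -8 + 1/(-5 + g) (t(g) = -8 + 1/(g - 5) = -8 + 1/(-5 + g))
t(v)*(20 - 1)**2 = ((41 - 8*6)/(-5 + 6))*(20 - 1)**2 = ((41 - 48)/1)*19**2 = (1*(-7))*361 = -7*361 = -2527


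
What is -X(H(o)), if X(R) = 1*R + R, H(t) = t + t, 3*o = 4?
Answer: -16/3 ≈ -5.3333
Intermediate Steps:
o = 4/3 (o = (1/3)*4 = 4/3 ≈ 1.3333)
H(t) = 2*t
X(R) = 2*R (X(R) = R + R = 2*R)
-X(H(o)) = -2*2*(4/3) = -2*8/3 = -1*16/3 = -16/3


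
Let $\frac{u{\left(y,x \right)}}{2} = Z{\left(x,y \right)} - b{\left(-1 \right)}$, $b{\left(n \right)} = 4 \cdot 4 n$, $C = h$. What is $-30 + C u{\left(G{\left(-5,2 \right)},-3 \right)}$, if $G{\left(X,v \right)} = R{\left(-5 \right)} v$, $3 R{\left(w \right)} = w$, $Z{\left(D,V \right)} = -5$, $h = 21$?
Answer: $432$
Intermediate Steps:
$C = 21$
$b{\left(n \right)} = 16 n$
$R{\left(w \right)} = \frac{w}{3}$
$G{\left(X,v \right)} = - \frac{5 v}{3}$ ($G{\left(X,v \right)} = \frac{1}{3} \left(-5\right) v = - \frac{5 v}{3}$)
$u{\left(y,x \right)} = 22$ ($u{\left(y,x \right)} = 2 \left(-5 - 16 \left(-1\right)\right) = 2 \left(-5 - -16\right) = 2 \left(-5 + 16\right) = 2 \cdot 11 = 22$)
$-30 + C u{\left(G{\left(-5,2 \right)},-3 \right)} = -30 + 21 \cdot 22 = -30 + 462 = 432$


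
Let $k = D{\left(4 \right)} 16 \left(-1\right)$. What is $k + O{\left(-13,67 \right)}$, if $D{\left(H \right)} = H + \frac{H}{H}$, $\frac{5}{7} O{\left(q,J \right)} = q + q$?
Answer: $- \frac{582}{5} \approx -116.4$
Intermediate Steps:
$O{\left(q,J \right)} = \frac{14 q}{5}$ ($O{\left(q,J \right)} = \frac{7 \left(q + q\right)}{5} = \frac{7 \cdot 2 q}{5} = \frac{14 q}{5}$)
$D{\left(H \right)} = 1 + H$ ($D{\left(H \right)} = H + 1 = 1 + H$)
$k = -80$ ($k = \left(1 + 4\right) 16 \left(-1\right) = 5 \cdot 16 \left(-1\right) = 80 \left(-1\right) = -80$)
$k + O{\left(-13,67 \right)} = -80 + \frac{14}{5} \left(-13\right) = -80 - \frac{182}{5} = - \frac{582}{5}$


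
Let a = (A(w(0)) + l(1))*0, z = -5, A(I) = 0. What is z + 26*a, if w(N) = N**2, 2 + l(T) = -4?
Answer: -5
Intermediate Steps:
l(T) = -6 (l(T) = -2 - 4 = -6)
a = 0 (a = (0 - 6)*0 = -6*0 = 0)
z + 26*a = -5 + 26*0 = -5 + 0 = -5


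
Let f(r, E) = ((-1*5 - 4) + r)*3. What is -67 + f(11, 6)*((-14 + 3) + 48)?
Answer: 155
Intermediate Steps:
f(r, E) = -27 + 3*r (f(r, E) = ((-5 - 4) + r)*3 = (-9 + r)*3 = -27 + 3*r)
-67 + f(11, 6)*((-14 + 3) + 48) = -67 + (-27 + 3*11)*((-14 + 3) + 48) = -67 + (-27 + 33)*(-11 + 48) = -67 + 6*37 = -67 + 222 = 155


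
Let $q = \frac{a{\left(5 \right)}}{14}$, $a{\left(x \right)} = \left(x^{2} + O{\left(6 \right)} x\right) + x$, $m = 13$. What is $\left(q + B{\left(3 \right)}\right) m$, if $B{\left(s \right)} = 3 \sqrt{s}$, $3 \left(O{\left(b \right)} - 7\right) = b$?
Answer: $\frac{975}{14} + 39 \sqrt{3} \approx 137.19$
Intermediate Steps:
$O{\left(b \right)} = 7 + \frac{b}{3}$
$a{\left(x \right)} = x^{2} + 10 x$ ($a{\left(x \right)} = \left(x^{2} + \left(7 + \frac{1}{3} \cdot 6\right) x\right) + x = \left(x^{2} + \left(7 + 2\right) x\right) + x = \left(x^{2} + 9 x\right) + x = x^{2} + 10 x$)
$q = \frac{75}{14}$ ($q = \frac{5 \left(10 + 5\right)}{14} = 5 \cdot 15 \cdot \frac{1}{14} = 75 \cdot \frac{1}{14} = \frac{75}{14} \approx 5.3571$)
$\left(q + B{\left(3 \right)}\right) m = \left(\frac{75}{14} + 3 \sqrt{3}\right) 13 = \frac{975}{14} + 39 \sqrt{3}$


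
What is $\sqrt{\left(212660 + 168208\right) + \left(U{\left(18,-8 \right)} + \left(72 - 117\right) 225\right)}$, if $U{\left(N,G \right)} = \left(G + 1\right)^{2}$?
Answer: $2 \sqrt{92698} \approx 608.93$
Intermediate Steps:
$U{\left(N,G \right)} = \left(1 + G\right)^{2}$
$\sqrt{\left(212660 + 168208\right) + \left(U{\left(18,-8 \right)} + \left(72 - 117\right) 225\right)} = \sqrt{\left(212660 + 168208\right) + \left(\left(1 - 8\right)^{2} + \left(72 - 117\right) 225\right)} = \sqrt{380868 + \left(\left(-7\right)^{2} - 10125\right)} = \sqrt{380868 + \left(49 - 10125\right)} = \sqrt{380868 - 10076} = \sqrt{370792} = 2 \sqrt{92698}$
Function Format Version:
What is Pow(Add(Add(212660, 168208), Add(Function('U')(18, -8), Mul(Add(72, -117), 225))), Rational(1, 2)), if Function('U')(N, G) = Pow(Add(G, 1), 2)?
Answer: Mul(2, Pow(92698, Rational(1, 2))) ≈ 608.93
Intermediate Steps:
Function('U')(N, G) = Pow(Add(1, G), 2)
Pow(Add(Add(212660, 168208), Add(Function('U')(18, -8), Mul(Add(72, -117), 225))), Rational(1, 2)) = Pow(Add(Add(212660, 168208), Add(Pow(Add(1, -8), 2), Mul(Add(72, -117), 225))), Rational(1, 2)) = Pow(Add(380868, Add(Pow(-7, 2), Mul(-45, 225))), Rational(1, 2)) = Pow(Add(380868, Add(49, -10125)), Rational(1, 2)) = Pow(Add(380868, -10076), Rational(1, 2)) = Pow(370792, Rational(1, 2)) = Mul(2, Pow(92698, Rational(1, 2)))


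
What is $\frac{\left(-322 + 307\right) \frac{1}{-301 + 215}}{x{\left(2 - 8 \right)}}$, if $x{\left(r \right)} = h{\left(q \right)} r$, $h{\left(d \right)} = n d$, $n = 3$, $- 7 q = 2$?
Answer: $\frac{35}{1032} \approx 0.033915$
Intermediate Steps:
$q = - \frac{2}{7}$ ($q = \left(- \frac{1}{7}\right) 2 = - \frac{2}{7} \approx -0.28571$)
$h{\left(d \right)} = 3 d$
$x{\left(r \right)} = - \frac{6 r}{7}$ ($x{\left(r \right)} = 3 \left(- \frac{2}{7}\right) r = - \frac{6 r}{7}$)
$\frac{\left(-322 + 307\right) \frac{1}{-301 + 215}}{x{\left(2 - 8 \right)}} = \frac{\left(-322 + 307\right) \frac{1}{-301 + 215}}{\left(- \frac{6}{7}\right) \left(2 - 8\right)} = \frac{\left(-15\right) \frac{1}{-86}}{\left(- \frac{6}{7}\right) \left(-6\right)} = \frac{\left(-15\right) \left(- \frac{1}{86}\right)}{\frac{36}{7}} = \frac{15}{86} \cdot \frac{7}{36} = \frac{35}{1032}$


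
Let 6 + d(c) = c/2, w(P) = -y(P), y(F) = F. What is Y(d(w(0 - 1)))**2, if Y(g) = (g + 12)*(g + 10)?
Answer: 13689/16 ≈ 855.56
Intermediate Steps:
w(P) = -P
d(c) = -6 + c/2
Y(g) = (10 + g)*(12 + g) (Y(g) = (12 + g)*(10 + g) = (10 + g)*(12 + g))
Y(d(w(0 - 1)))**2 = (120 + (-6 + (-(0 - 1))/2)**2 + 22*(-6 + (-(0 - 1))/2))**2 = (120 + (-6 + (-1*(-1))/2)**2 + 22*(-6 + (-1*(-1))/2))**2 = (120 + (-6 + (1/2)*1)**2 + 22*(-6 + (1/2)*1))**2 = (120 + (-6 + 1/2)**2 + 22*(-6 + 1/2))**2 = (120 + (-11/2)**2 + 22*(-11/2))**2 = (120 + 121/4 - 121)**2 = (117/4)**2 = 13689/16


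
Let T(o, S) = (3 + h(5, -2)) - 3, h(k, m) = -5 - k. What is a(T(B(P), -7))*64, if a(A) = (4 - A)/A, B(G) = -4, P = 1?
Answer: -448/5 ≈ -89.600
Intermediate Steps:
T(o, S) = -10 (T(o, S) = (3 + (-5 - 1*5)) - 3 = (3 + (-5 - 5)) - 3 = (3 - 10) - 3 = -7 - 3 = -10)
a(A) = (4 - A)/A
a(T(B(P), -7))*64 = ((4 - 1*(-10))/(-10))*64 = -(4 + 10)/10*64 = -1/10*14*64 = -7/5*64 = -448/5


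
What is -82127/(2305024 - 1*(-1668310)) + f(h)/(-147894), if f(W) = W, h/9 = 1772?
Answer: -12585470195/97938709766 ≈ -0.12850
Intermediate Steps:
h = 15948 (h = 9*1772 = 15948)
-82127/(2305024 - 1*(-1668310)) + f(h)/(-147894) = -82127/(2305024 - 1*(-1668310)) + 15948/(-147894) = -82127/(2305024 + 1668310) + 15948*(-1/147894) = -82127/3973334 - 2658/24649 = -12585470195/97938709766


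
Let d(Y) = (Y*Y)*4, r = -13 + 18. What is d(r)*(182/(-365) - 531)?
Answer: -3879940/73 ≈ -53150.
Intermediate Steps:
r = 5
d(Y) = 4*Y² (d(Y) = Y²*4 = 4*Y²)
d(r)*(182/(-365) - 531) = (4*5²)*(182/(-365) - 531) = (4*25)*(182*(-1/365) - 531) = 100*(-182/365 - 531) = 100*(-193997/365) = -3879940/73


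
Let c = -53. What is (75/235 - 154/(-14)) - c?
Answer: 3023/47 ≈ 64.319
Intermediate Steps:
(75/235 - 154/(-14)) - c = (75/235 - 154/(-14)) - 1*(-53) = (75*(1/235) - 154*(-1/14)) + 53 = (15/47 + 11) + 53 = 532/47 + 53 = 3023/47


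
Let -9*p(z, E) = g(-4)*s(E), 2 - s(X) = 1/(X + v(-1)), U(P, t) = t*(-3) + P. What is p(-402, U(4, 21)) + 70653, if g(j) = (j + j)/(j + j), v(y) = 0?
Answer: 37516624/531 ≈ 70653.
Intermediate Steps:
U(P, t) = P - 3*t (U(P, t) = -3*t + P = P - 3*t)
g(j) = 1 (g(j) = (2*j)/((2*j)) = (2*j)*(1/(2*j)) = 1)
s(X) = 2 - 1/X (s(X) = 2 - 1/(X + 0) = 2 - 1/X)
p(z, E) = -2/9 + 1/(9*E) (p(z, E) = -(2 - 1/E)/9 = -2/9 + 1/(9*E))
p(-402, U(4, 21)) + 70653 = (1 - 2*(4 - 3*21))/(9*(4 - 3*21)) + 70653 = (1 - 2*(4 - 63))/(9*(4 - 63)) + 70653 = (⅑)*(1 - 2*(-59))/(-59) + 70653 = (⅑)*(-1/59)*(1 + 118) + 70653 = (⅑)*(-1/59)*119 + 70653 = -119/531 + 70653 = 37516624/531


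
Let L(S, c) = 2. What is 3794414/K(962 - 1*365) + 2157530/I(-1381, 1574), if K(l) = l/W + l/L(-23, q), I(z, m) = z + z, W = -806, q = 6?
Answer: 1982305987097/165715857 ≈ 11962.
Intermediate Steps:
I(z, m) = 2*z
K(l) = 201*l/403 (K(l) = l/(-806) + l/2 = l*(-1/806) + l*(½) = -l/806 + l/2 = 201*l/403)
3794414/K(962 - 1*365) + 2157530/I(-1381, 1574) = 3794414/((201*(962 - 1*365)/403)) + 2157530/((2*(-1381))) = 3794414/((201*(962 - 365)/403)) + 2157530/(-2762) = 3794414/(((201/403)*597)) + 2157530*(-1/2762) = 3794414/(119997/403) - 1078765/1381 = 3794414*(403/119997) - 1078765/1381 = 1529148842/119997 - 1078765/1381 = 1982305987097/165715857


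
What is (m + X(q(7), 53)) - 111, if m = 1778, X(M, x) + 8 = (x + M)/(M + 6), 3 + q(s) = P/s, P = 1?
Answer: 36849/22 ≈ 1675.0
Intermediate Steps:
q(s) = -3 + 1/s
X(M, x) = -8 + (M + x)/(6 + M) (X(M, x) = -8 + (x + M)/(M + 6) = -8 + (M + x)/(6 + M))
(m + X(q(7), 53)) - 111 = (1778 + (-48 + 53 - 7*(-3 + 1/7))/(6 + (-3 + 1/7))) - 111 = (1778 + (-48 + 53 - 7*(-20/7))/(6 - 20/7)) - 111 = (1778 + (-48 + 53 + 20)/(22/7)) - 111 = (1778 + (7/22)*25) - 111 = (1778 + 175/22) - 111 = 39291/22 - 111 = 36849/22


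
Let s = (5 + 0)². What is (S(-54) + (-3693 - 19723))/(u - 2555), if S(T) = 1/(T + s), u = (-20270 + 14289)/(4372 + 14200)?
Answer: 4203865060/458755263 ≈ 9.1636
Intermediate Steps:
s = 25 (s = 5² = 25)
u = -5981/18572 ≈ -0.32204
S(T) = 1/(25 + T) (S(T) = 1/(T + 25) = 1/(25 + T))
(S(-54) + (-3693 - 19723))/(u - 2555) = (1/(25 - 54) + (-3693 - 19723))/(-5981/18572 - 2555) = (1/(-29) - 23416)/(-47457441/18572) = (-1/29 - 23416)*(-18572/47457441) = -679065/29*(-18572/47457441) = 4203865060/458755263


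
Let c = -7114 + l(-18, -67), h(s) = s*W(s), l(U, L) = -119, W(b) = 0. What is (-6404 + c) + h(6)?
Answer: -13637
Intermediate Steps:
h(s) = 0 (h(s) = s*0 = 0)
c = -7233 (c = -7114 - 119 = -7233)
(-6404 + c) + h(6) = (-6404 - 7233) + 0 = -13637 + 0 = -13637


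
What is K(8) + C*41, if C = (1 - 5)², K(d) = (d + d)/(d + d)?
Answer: 657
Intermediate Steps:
K(d) = 1 (K(d) = (2*d)/((2*d)) = (2*d)*(1/(2*d)) = 1)
C = 16 (C = (-4)² = 16)
K(8) + C*41 = 1 + 16*41 = 1 + 656 = 657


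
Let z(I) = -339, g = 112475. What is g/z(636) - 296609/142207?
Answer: -16095282776/48208173 ≈ -333.87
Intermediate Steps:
g/z(636) - 296609/142207 = 112475/(-339) - 296609/142207 = 112475*(-1/339) - 296609*1/142207 = -112475/339 - 296609/142207 = -16095282776/48208173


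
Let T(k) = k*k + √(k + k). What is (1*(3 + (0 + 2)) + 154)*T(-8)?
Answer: 10176 + 636*I ≈ 10176.0 + 636.0*I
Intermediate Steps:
T(k) = k² + √2*√k (T(k) = k² + √(2*k) = k² + √2*√k)
(1*(3 + (0 + 2)) + 154)*T(-8) = (1*(3 + (0 + 2)) + 154)*((-8)² + √2*√(-8)) = (1*(3 + 2) + 154)*(64 + √2*(2*I*√2)) = (1*5 + 154)*(64 + 4*I) = (5 + 154)*(64 + 4*I) = 159*(64 + 4*I) = 10176 + 636*I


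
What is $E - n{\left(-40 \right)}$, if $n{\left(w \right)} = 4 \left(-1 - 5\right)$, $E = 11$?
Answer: $35$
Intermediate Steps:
$n{\left(w \right)} = -24$ ($n{\left(w \right)} = 4 \left(-6\right) = -24$)
$E - n{\left(-40 \right)} = 11 - -24 = 11 + 24 = 35$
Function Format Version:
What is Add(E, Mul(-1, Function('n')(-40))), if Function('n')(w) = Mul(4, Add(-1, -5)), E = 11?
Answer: 35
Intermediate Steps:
Function('n')(w) = -24 (Function('n')(w) = Mul(4, -6) = -24)
Add(E, Mul(-1, Function('n')(-40))) = Add(11, Mul(-1, -24)) = Add(11, 24) = 35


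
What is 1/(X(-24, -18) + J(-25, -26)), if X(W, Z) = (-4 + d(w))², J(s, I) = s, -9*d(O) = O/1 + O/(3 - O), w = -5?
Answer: -64/871 ≈ -0.073479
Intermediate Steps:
d(O) = -O/9 - O/(9*(3 - O)) (d(O) = -(O/1 + O/(3 - O))/9 = -(O*1 + O/(3 - O))/9 = -(O + O/(3 - O))/9 = -O/9 - O/(9*(3 - O)))
X(W, Z) = 729/64 (X(W, Z) = (-4 + (⅑)*(-5)*(4 - 1*(-5))/(-3 - 5))² = (-4 + (⅑)*(-5)*(4 + 5)/(-8))² = (-4 + (⅑)*(-5)*(-⅛)*9)² = (-4 + 5/8)² = (-27/8)² = 729/64)
1/(X(-24, -18) + J(-25, -26)) = 1/(729/64 - 25) = 1/(-871/64) = -64/871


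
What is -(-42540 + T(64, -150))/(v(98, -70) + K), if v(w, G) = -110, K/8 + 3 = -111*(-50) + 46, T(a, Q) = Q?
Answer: 7115/7439 ≈ 0.95645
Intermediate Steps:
K = 44744 (K = -24 + 8*(-111*(-50) + 46) = -24 + 8*(5550 + 46) = -24 + 8*5596 = -24 + 44768 = 44744)
-(-42540 + T(64, -150))/(v(98, -70) + K) = -(-42540 - 150)/(-110 + 44744) = -(-42690)/44634 = -1*(-7115/7439) = 7115/7439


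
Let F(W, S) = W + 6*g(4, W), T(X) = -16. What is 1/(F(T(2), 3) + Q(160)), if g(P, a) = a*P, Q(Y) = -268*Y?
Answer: -1/43280 ≈ -2.3105e-5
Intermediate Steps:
g(P, a) = P*a
F(W, S) = 25*W (F(W, S) = W + 6*(4*W) = W + 24*W = 25*W)
1/(F(T(2), 3) + Q(160)) = 1/(25*(-16) - 268*160) = 1/(-400 - 42880) = 1/(-43280) = -1/43280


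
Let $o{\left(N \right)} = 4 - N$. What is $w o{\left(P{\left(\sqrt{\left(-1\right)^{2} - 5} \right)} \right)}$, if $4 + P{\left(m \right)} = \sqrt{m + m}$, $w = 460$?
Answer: $3680 - 920 \sqrt{i} \approx 3029.5 - 650.54 i$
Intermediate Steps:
$P{\left(m \right)} = -4 + \sqrt{2} \sqrt{m}$ ($P{\left(m \right)} = -4 + \sqrt{m + m} = -4 + \sqrt{2 m} = -4 + \sqrt{2} \sqrt{m}$)
$w o{\left(P{\left(\sqrt{\left(-1\right)^{2} - 5} \right)} \right)} = 460 \left(4 - \left(-4 + \sqrt{2} \sqrt{\sqrt{\left(-1\right)^{2} - 5}}\right)\right) = 460 \left(4 - \left(-4 + \sqrt{2} \sqrt{\sqrt{1 - 5}}\right)\right) = 460 \left(4 - \left(-4 + \sqrt{2} \sqrt{\sqrt{-4}}\right)\right) = 460 \left(4 - \left(-4 + \sqrt{2} \sqrt{2 i}\right)\right) = 460 \left(4 - \left(-4 + \sqrt{2} \left(1 + i\right)\right)\right) = 460 \left(4 + \left(4 - \sqrt{2} \left(1 + i\right)\right)\right) = 460 \left(8 - \sqrt{2} \left(1 + i\right)\right) = 3680 - 460 \sqrt{2} \left(1 + i\right)$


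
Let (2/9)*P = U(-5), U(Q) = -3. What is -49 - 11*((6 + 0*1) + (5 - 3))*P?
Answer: 1139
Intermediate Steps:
P = -27/2 (P = (9/2)*(-3) = -27/2 ≈ -13.500)
-49 - 11*((6 + 0*1) + (5 - 3))*P = -49 - 11*((6 + 0*1) + (5 - 3))*(-27)/2 = -49 - 11*((6 + 0) + 2)*(-27)/2 = -49 - 11*(6 + 2)*(-27)/2 = -49 - 88*(-27)/2 = -49 - 11*(-108) = -49 + 1188 = 1139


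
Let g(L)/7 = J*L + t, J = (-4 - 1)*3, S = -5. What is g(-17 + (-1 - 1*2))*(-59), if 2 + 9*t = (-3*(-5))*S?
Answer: -1083299/9 ≈ -1.2037e+5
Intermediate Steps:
t = -77/9 (t = -2/9 + (-3*(-5)*(-5))/9 = -2/9 + (15*(-5))/9 = -2/9 + (1/9)*(-75) = -2/9 - 25/3 = -77/9 ≈ -8.5556)
J = -15 (J = -5*3 = -15)
g(L) = -539/9 - 105*L (g(L) = 7*(-15*L - 77/9) = 7*(-77/9 - 15*L) = -539/9 - 105*L)
g(-17 + (-1 - 1*2))*(-59) = (-539/9 - 105*(-17 + (-1 - 1*2)))*(-59) = (-539/9 - 105*(-17 + (-1 - 2)))*(-59) = (-539/9 - 105*(-17 - 3))*(-59) = (-539/9 - 105*(-20))*(-59) = (-539/9 + 2100)*(-59) = (18361/9)*(-59) = -1083299/9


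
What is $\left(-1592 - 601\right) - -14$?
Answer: $-2179$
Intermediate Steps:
$\left(-1592 - 601\right) - -14 = -2193 + \left(-5 + 19\right) = -2193 + 14 = -2179$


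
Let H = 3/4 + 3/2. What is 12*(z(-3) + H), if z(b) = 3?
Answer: 63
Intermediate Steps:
H = 9/4 (H = 3*(¼) + 3*(½) = ¾ + 3/2 = 9/4 ≈ 2.2500)
12*(z(-3) + H) = 12*(3 + 9/4) = 12*(21/4) = 63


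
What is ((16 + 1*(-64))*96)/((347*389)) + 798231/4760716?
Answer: 85810235745/642615727828 ≈ 0.13353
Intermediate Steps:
((16 + 1*(-64))*96)/((347*389)) + 798231/4760716 = ((16 - 64)*96)/134983 + 798231*(1/4760716) = -48*96*(1/134983) + 798231/4760716 = -4608*1/134983 + 798231/4760716 = -4608/134983 + 798231/4760716 = 85810235745/642615727828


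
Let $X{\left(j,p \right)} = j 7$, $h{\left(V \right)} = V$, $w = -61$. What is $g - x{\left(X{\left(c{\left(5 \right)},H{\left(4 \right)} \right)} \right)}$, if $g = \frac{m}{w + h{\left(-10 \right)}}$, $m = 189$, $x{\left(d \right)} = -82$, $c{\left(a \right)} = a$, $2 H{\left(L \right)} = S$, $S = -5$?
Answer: $\frac{5633}{71} \approx 79.338$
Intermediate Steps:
$H{\left(L \right)} = - \frac{5}{2}$ ($H{\left(L \right)} = \frac{1}{2} \left(-5\right) = - \frac{5}{2}$)
$X{\left(j,p \right)} = 7 j$
$g = - \frac{189}{71}$ ($g = \frac{189}{-61 - 10} = \frac{189}{-71} = 189 \left(- \frac{1}{71}\right) = - \frac{189}{71} \approx -2.662$)
$g - x{\left(X{\left(c{\left(5 \right)},H{\left(4 \right)} \right)} \right)} = - \frac{189}{71} - -82 = - \frac{189}{71} + 82 = \frac{5633}{71}$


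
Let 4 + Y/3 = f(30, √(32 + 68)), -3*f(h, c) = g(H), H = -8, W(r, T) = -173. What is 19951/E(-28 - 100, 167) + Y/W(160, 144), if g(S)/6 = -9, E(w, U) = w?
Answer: -3456899/22144 ≈ -156.11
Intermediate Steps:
g(S) = -54 (g(S) = 6*(-9) = -54)
f(h, c) = 18 (f(h, c) = -⅓*(-54) = 18)
Y = 42 (Y = -12 + 3*18 = -12 + 54 = 42)
19951/E(-28 - 100, 167) + Y/W(160, 144) = 19951/(-28 - 100) + 42/(-173) = 19951/(-128) + 42*(-1/173) = 19951*(-1/128) - 42/173 = -19951/128 - 42/173 = -3456899/22144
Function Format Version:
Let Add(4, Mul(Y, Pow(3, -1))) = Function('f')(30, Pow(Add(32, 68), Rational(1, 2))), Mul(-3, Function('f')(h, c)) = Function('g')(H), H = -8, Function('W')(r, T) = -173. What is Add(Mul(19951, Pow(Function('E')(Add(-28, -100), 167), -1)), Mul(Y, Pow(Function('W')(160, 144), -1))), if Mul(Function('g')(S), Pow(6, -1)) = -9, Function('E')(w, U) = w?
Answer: Rational(-3456899, 22144) ≈ -156.11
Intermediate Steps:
Function('g')(S) = -54 (Function('g')(S) = Mul(6, -9) = -54)
Function('f')(h, c) = 18 (Function('f')(h, c) = Mul(Rational(-1, 3), -54) = 18)
Y = 42 (Y = Add(-12, Mul(3, 18)) = Add(-12, 54) = 42)
Add(Mul(19951, Pow(Function('E')(Add(-28, -100), 167), -1)), Mul(Y, Pow(Function('W')(160, 144), -1))) = Add(Mul(19951, Pow(Add(-28, -100), -1)), Mul(42, Pow(-173, -1))) = Add(Mul(19951, Pow(-128, -1)), Mul(42, Rational(-1, 173))) = Add(Mul(19951, Rational(-1, 128)), Rational(-42, 173)) = Add(Rational(-19951, 128), Rational(-42, 173)) = Rational(-3456899, 22144)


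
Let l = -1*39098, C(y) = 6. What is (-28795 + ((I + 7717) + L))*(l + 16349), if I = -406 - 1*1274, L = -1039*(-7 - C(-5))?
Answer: 210450999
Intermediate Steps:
l = -39098
L = 13507 (L = -1039*(-7 - 1*6) = -1039*(-7 - 6) = -1039*(-13) = 13507)
I = -1680 (I = -406 - 1274 = -1680)
(-28795 + ((I + 7717) + L))*(l + 16349) = (-28795 + ((-1680 + 7717) + 13507))*(-39098 + 16349) = (-28795 + (6037 + 13507))*(-22749) = (-28795 + 19544)*(-22749) = -9251*(-22749) = 210450999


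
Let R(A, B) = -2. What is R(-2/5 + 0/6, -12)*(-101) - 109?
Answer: 93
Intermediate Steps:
R(-2/5 + 0/6, -12)*(-101) - 109 = -2*(-101) - 109 = 202 - 109 = 93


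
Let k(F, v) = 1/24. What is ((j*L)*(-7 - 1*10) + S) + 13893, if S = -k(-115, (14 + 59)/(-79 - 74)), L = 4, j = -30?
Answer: 382391/24 ≈ 15933.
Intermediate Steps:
k(F, v) = 1/24
S = -1/24 (S = -1*1/24 = -1/24 ≈ -0.041667)
((j*L)*(-7 - 1*10) + S) + 13893 = ((-30*4)*(-7 - 1*10) - 1/24) + 13893 = (-120*(-7 - 10) - 1/24) + 13893 = (-120*(-17) - 1/24) + 13893 = (2040 - 1/24) + 13893 = 48959/24 + 13893 = 382391/24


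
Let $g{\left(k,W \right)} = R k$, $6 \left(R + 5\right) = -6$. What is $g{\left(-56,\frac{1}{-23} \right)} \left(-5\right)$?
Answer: $-1680$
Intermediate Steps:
$R = -6$ ($R = -5 + \frac{1}{6} \left(-6\right) = -5 - 1 = -6$)
$g{\left(k,W \right)} = - 6 k$
$g{\left(-56,\frac{1}{-23} \right)} \left(-5\right) = \left(-6\right) \left(-56\right) \left(-5\right) = 336 \left(-5\right) = -1680$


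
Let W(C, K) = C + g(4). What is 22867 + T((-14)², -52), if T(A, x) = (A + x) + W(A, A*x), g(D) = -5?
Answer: 23202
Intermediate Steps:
W(C, K) = -5 + C (W(C, K) = C - 5 = -5 + C)
T(A, x) = -5 + x + 2*A (T(A, x) = (A + x) + (-5 + A) = -5 + x + 2*A)
22867 + T((-14)², -52) = 22867 + (-5 - 52 + 2*(-14)²) = 22867 + (-5 - 52 + 2*196) = 22867 + (-5 - 52 + 392) = 22867 + 335 = 23202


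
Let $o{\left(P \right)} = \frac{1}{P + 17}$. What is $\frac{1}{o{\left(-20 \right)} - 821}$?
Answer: $- \frac{3}{2464} \approx -0.0012175$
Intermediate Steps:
$o{\left(P \right)} = \frac{1}{17 + P}$
$\frac{1}{o{\left(-20 \right)} - 821} = \frac{1}{\frac{1}{17 - 20} - 821} = \frac{1}{\frac{1}{-3} - 821} = \frac{1}{- \frac{1}{3} - 821} = \frac{1}{- \frac{2464}{3}} = - \frac{3}{2464}$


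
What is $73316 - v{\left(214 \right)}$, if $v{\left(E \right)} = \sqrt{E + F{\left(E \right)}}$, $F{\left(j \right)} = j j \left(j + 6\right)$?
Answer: $73316 - 23 \sqrt{19046} \approx 70142.0$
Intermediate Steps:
$F{\left(j \right)} = j^{2} \left(6 + j\right)$
$v{\left(E \right)} = \sqrt{E + E^{2} \left(6 + E\right)}$
$73316 - v{\left(214 \right)} = 73316 - \sqrt{214 \left(1 + 214 \left(6 + 214\right)\right)} = 73316 - \sqrt{214 \left(1 + 214 \cdot 220\right)} = 73316 - \sqrt{214 \left(1 + 47080\right)} = 73316 - \sqrt{214 \cdot 47081} = 73316 - \sqrt{10075334} = 73316 - 23 \sqrt{19046}$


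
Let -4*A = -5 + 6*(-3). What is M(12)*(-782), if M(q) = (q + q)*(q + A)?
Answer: -333132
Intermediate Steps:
A = 23/4 (A = -(-5 + 6*(-3))/4 = -(-5 - 18)/4 = -¼*(-23) = 23/4 ≈ 5.7500)
M(q) = 2*q*(23/4 + q) (M(q) = (q + q)*(q + 23/4) = (2*q)*(23/4 + q) = 2*q*(23/4 + q))
M(12)*(-782) = ((½)*12*(23 + 4*12))*(-782) = ((½)*12*(23 + 48))*(-782) = ((½)*12*71)*(-782) = 426*(-782) = -333132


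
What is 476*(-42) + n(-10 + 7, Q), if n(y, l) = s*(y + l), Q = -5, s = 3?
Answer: -20016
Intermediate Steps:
n(y, l) = 3*l + 3*y (n(y, l) = 3*(y + l) = 3*(l + y) = 3*l + 3*y)
476*(-42) + n(-10 + 7, Q) = 476*(-42) + (3*(-5) + 3*(-10 + 7)) = -19992 + (-15 + 3*(-3)) = -19992 + (-15 - 9) = -19992 - 24 = -20016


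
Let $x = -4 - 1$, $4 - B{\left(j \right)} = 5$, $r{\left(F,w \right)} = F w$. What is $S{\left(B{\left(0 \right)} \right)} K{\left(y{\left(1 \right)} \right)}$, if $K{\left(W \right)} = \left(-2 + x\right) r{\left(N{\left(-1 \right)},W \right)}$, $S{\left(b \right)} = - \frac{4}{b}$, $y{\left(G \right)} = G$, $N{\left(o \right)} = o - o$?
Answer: $0$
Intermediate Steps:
$N{\left(o \right)} = 0$
$B{\left(j \right)} = -1$ ($B{\left(j \right)} = 4 - 5 = -1$)
$x = -5$ ($x = -4 - 1 = -5$)
$K{\left(W \right)} = 0$ ($K{\left(W \right)} = \left(-2 - 5\right) 0 W = \left(-7\right) 0 = 0$)
$S{\left(B{\left(0 \right)} \right)} K{\left(y{\left(1 \right)} \right)} = - \frac{4}{-1} \cdot 0 = \left(-4\right) \left(-1\right) 0 = 4 \cdot 0 = 0$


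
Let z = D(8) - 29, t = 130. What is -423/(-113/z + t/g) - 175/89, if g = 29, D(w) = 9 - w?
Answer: -31779839/615613 ≈ -51.623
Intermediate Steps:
z = -28 (z = (9 - 1*8) - 29 = (9 - 8) - 29 = 1 - 29 = -28)
-423/(-113/z + t/g) - 175/89 = -423/(-113/(-28) + 130/29) - 175/89 = -423/(-113*(-1/28) + 130*(1/29)) - 175*1/89 = -423/(113/28 + 130/29) - 175/89 = -423/6917/812 - 175/89 = -423*812/6917 - 175/89 = -343476/6917 - 175/89 = -31779839/615613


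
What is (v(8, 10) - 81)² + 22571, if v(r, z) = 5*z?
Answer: 23532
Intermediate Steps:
(v(8, 10) - 81)² + 22571 = (5*10 - 81)² + 22571 = (50 - 81)² + 22571 = (-31)² + 22571 = 961 + 22571 = 23532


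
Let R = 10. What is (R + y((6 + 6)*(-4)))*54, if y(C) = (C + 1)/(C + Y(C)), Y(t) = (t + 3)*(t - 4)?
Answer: 205857/382 ≈ 538.89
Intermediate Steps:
Y(t) = (-4 + t)*(3 + t) (Y(t) = (3 + t)*(-4 + t) = (-4 + t)*(3 + t))
y(C) = (1 + C)/(-12 + C²) (y(C) = (C + 1)/(C + (-12 + C² - C)) = (1 + C)/(-12 + C²))
(R + y((6 + 6)*(-4)))*54 = (10 + (1 + (6 + 6)*(-4))/(-12 + ((6 + 6)*(-4))²))*54 = (10 + (1 + 12*(-4))/(-12 + (12*(-4))²))*54 = (10 + (1 - 48)/(-12 + (-48)²))*54 = (10 - 47/(-12 + 2304))*54 = (10 - 47/2292)*54 = (22873/2292)*54 = 205857/382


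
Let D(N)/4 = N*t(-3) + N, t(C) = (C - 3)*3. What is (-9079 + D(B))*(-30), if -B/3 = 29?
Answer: 94890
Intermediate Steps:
t(C) = -9 + 3*C (t(C) = (-3 + C)*3 = -9 + 3*C)
B = -87 (B = -3*29 = -87)
D(N) = -68*N (D(N) = 4*(N*(-9 + 3*(-3)) + N) = 4*(N*(-9 - 9) + N) = 4*(N*(-18) + N) = 4*(-18*N + N) = 4*(-17*N) = -68*N)
(-9079 + D(B))*(-30) = (-9079 - 68*(-87))*(-30) = (-9079 + 5916)*(-30) = -3163*(-30) = 94890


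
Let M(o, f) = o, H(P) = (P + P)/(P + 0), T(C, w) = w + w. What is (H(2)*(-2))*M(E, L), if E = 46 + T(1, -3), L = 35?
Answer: -160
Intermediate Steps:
T(C, w) = 2*w
H(P) = 2 (H(P) = (2*P)/P = 2)
E = 40 (E = 46 + 2*(-3) = 46 - 6 = 40)
(H(2)*(-2))*M(E, L) = (2*(-2))*40 = -4*40 = -160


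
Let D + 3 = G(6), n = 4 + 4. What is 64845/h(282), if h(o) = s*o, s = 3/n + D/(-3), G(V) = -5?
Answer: 259380/3431 ≈ 75.599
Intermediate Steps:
n = 8
D = -8 (D = -3 - 5 = -8)
s = 73/24 (s = 3/8 - 8/(-3) = 3*(⅛) - 8*(-⅓) = 3/8 + 8/3 = 73/24 ≈ 3.0417)
h(o) = 73*o/24
64845/h(282) = 64845/(((73/24)*282)) = 64845/(3431/4) = 64845*(4/3431) = 259380/3431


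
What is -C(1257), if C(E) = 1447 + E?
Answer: -2704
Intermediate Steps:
-C(1257) = -(1447 + 1257) = -1*2704 = -2704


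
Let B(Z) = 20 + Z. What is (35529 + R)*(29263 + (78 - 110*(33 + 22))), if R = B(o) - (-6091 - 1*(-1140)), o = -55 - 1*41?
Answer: 941049564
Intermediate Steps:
o = -96 (o = -55 - 41 = -96)
R = 4875 (R = (20 - 96) - (-6091 - 1*(-1140)) = -76 - (-6091 + 1140) = -76 - 1*(-4951) = -76 + 4951 = 4875)
(35529 + R)*(29263 + (78 - 110*(33 + 22))) = (35529 + 4875)*(29263 + (78 - 110*(33 + 22))) = 40404*(29263 + (78 - 110*55)) = 40404*(29263 + (78 - 6050)) = 40404*(29263 - 5972) = 40404*23291 = 941049564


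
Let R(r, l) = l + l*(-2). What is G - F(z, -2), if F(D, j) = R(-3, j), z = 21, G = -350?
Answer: -352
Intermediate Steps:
R(r, l) = -l (R(r, l) = l - 2*l = -l)
F(D, j) = -j
G - F(z, -2) = -350 - (-1)*(-2) = -350 - 1*2 = -350 - 2 = -352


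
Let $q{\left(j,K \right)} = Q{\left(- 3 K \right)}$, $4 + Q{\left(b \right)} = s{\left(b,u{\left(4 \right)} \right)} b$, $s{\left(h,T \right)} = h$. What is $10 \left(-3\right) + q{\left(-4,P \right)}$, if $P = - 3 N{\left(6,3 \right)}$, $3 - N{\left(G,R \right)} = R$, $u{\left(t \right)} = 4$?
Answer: $-34$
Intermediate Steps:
$N{\left(G,R \right)} = 3 - R$
$P = 0$ ($P = - 3 \left(3 - 3\right) = \left(-3\right) 0 = 0$)
$Q{\left(b \right)} = -4 + b^{2}$ ($Q{\left(b \right)} = -4 + b b = -4 + b^{2}$)
$q{\left(j,K \right)} = -4 + 9 K^{2}$ ($q{\left(j,K \right)} = -4 + \left(- 3 K\right)^{2} = -4 + 9 K^{2}$)
$10 \left(-3\right) + q{\left(-4,P \right)} = 10 \left(-3\right) - \left(4 - 9 \cdot 0^{2}\right) = -30 + \left(-4 + 9 \cdot 0\right) = -30 + \left(-4 + 0\right) = -30 - 4 = -34$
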